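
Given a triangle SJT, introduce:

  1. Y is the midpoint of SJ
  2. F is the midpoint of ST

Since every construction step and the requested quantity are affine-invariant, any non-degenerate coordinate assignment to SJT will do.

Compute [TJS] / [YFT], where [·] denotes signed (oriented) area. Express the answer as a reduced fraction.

[TJS]:[YFT] = 4

Choose coordinates S = (0, 0), J = (1, 0), T = (0, 1).
1. Y is the midpoint of SJ ⇒ Y = (1/2, 0)
2. F is the midpoint of ST ⇒ F = (0, 1/2)
2·[TJS] = -1, 2·[YFT] = -1/4
[TJS]:[YFT] = -1:-1/4 = 4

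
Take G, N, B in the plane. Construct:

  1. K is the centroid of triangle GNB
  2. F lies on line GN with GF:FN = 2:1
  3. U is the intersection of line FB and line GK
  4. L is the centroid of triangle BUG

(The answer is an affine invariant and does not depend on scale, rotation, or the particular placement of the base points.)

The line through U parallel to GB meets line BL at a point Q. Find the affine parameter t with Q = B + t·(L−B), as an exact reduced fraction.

t = 3

Assign G = (0, 0), N = (1, 0), B = (0, 1) — the answer is frame-independent, so this choice is without loss of generality.
1. K is the centroid of triangle GNB ⇒ K = (1/3, 1/3)
2. F lies on line GN with GF:FN = 2:1 ⇒ F = (2/3, 0)
3. U is the intersection of line FB and line GK ⇒ U = (2/5, 2/5)
4. L is the centroid of triangle BUG ⇒ L = (2/15, 7/15)
through U parallel to GB: direction (0, 1); meets BL at Q = (2/5, -3/5)
Q = B + t·(L−B) with t = 3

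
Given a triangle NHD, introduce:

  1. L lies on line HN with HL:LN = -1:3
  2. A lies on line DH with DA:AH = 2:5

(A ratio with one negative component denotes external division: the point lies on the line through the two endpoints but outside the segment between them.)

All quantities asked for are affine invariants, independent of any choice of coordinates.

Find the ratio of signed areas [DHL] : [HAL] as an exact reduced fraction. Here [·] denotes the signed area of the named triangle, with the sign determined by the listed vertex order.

Set N = (0, 0), H = (1, 0), D = (0, 1); any affine frame gives the same invariant.
1. L lies on line HN with HL:LN = -1:3 ⇒ L = (3/2, 0)
2. A lies on line DH with DA:AH = 2:5 ⇒ A = (2/7, 5/7)
2·[DHL] = 1/2, 2·[HAL] = -5/14
[DHL]:[HAL] = 1/2:-5/14 = -7/5

[DHL]:[HAL] = -7/5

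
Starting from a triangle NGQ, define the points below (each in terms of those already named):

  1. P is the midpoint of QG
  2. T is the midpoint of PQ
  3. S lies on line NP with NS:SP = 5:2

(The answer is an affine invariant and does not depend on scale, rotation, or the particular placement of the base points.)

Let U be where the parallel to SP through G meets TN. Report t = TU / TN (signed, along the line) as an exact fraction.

t = 3

Work in coordinates with N = (0, 0), G = (1, 0), Q = (0, 1).
1. P is the midpoint of QG ⇒ P = (1/2, 1/2)
2. T is the midpoint of PQ ⇒ T = (1/4, 3/4)
3. S lies on line NP with NS:SP = 5:2 ⇒ S = (5/14, 5/14)
through G parallel to SP: direction (1/7, 1/7); meets TN at U = (-1/2, -3/2)
U = T + t·(N−T) with t = 3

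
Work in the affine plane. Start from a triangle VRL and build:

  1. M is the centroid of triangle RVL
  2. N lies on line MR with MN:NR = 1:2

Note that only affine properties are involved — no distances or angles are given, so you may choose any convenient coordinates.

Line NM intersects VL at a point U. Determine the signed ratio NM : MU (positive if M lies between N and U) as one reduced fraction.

NM:MU = 2/3

Choose coordinates V = (0, 0), R = (1, 0), L = (0, 1).
1. M is the centroid of triangle RVL ⇒ M = (1/3, 1/3)
2. N lies on line MR with MN:NR = 1:2 ⇒ N = (5/9, 2/9)
line NM meets VL at U = (0, 1/2)
M = N + t·(U−N) with t = 2/5, so NM:MU = 2/5:3/5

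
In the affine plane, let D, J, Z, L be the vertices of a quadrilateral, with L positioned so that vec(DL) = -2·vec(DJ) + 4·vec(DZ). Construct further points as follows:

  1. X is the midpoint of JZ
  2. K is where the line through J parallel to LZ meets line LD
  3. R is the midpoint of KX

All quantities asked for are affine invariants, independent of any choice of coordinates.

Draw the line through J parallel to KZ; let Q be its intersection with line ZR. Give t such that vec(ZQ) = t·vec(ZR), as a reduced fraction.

t = 4

Work in coordinates with D = (0, 0), J = (1, 0), Z = (0, 1), L = (-2, 4).
1. X is the midpoint of JZ ⇒ X = (1/2, 1/2)
2. K is where the line through J parallel to LZ meets line LD ⇒ K = (-3, 6)
3. R is the midpoint of KX ⇒ R = (-5/4, 13/4)
through J parallel to KZ: direction (3, -5); meets ZR at Q = (-5, 10)
Q = Z + t·(R−Z) with t = 4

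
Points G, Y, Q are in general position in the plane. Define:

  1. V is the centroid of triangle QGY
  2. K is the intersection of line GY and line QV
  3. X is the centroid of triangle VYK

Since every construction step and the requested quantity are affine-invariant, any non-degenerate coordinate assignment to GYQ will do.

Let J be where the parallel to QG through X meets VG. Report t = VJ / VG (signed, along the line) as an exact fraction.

Assign G = (0, 0), Y = (1, 0), Q = (0, 1) — the answer is frame-independent, so this choice is without loss of generality.
1. V is the centroid of triangle QGY ⇒ V = (1/3, 1/3)
2. K is the intersection of line GY and line QV ⇒ K = (1/2, 0)
3. X is the centroid of triangle VYK ⇒ X = (11/18, 1/9)
through X parallel to QG: direction (0, -1); meets VG at J = (11/18, 11/18)
J = V + t·(G−V) with t = -5/6

t = -5/6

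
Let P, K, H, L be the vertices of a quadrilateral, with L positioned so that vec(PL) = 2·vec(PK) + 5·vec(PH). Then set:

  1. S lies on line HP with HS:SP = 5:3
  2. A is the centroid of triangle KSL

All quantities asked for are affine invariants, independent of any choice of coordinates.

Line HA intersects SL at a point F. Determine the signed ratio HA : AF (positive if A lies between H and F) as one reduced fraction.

Set P = (0, 0), K = (1, 0), H = (0, 1), L = (2, 5); any affine frame gives the same invariant.
1. S lies on line HP with HS:SP = 5:3 ⇒ S = (0, 3/8)
2. A is the centroid of triangle KSL ⇒ A = (1, 43/24)
line HA meets SL at F = (30/73, 387/292)
A = H + t·(F−H) with t = 73/30, so HA:AF = 73/30:-43/30

HA:AF = -73/43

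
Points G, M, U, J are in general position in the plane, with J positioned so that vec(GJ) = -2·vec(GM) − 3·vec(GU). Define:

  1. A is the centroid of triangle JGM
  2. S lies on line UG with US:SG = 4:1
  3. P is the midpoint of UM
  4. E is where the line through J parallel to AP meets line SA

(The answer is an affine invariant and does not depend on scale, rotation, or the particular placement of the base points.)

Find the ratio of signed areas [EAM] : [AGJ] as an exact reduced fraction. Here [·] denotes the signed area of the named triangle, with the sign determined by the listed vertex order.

[EAM]:[AGJ] = 19/9

Choose coordinates G = (0, 0), M = (1, 0), U = (0, 1), J = (-2, -3).
1. A is the centroid of triangle JGM ⇒ A = (-1/3, -1)
2. S lies on line UG with US:SG = 4:1 ⇒ S = (0, 1/5)
3. P is the midpoint of UM ⇒ P = (1/2, 1/2)
4. E is where the line through J parallel to AP meets line SA ⇒ E = (2/9, 1)
2·[EAM] = 19/9, 2·[AGJ] = 1
[EAM]:[AGJ] = 19/9:1 = 19/9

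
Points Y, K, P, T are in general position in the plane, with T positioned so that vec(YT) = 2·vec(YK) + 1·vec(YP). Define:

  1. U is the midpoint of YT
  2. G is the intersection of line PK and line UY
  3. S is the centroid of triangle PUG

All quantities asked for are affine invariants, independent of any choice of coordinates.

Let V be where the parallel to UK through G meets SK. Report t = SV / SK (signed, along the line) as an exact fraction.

Assign Y = (0, 0), K = (1, 0), P = (0, 1), T = (2, 1) — the answer is frame-independent, so this choice is without loss of generality.
1. U is the midpoint of YT ⇒ U = (1, 1/2)
2. G is the intersection of line PK and line UY ⇒ G = (2/3, 1/3)
3. S is the centroid of triangle PUG ⇒ S = (5/9, 11/18)
through G parallel to UK: direction (0, -1/2); meets SK at V = (2/3, 11/24)
V = S + t·(K−S) with t = 1/4

t = 1/4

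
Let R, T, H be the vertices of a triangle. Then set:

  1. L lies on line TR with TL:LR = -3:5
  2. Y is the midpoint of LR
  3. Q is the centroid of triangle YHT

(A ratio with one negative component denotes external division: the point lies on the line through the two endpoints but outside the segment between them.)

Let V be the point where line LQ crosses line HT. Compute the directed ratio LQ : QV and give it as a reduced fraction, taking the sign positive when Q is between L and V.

LQ:QV = 17

Work in coordinates with R = (0, 0), T = (1, 0), H = (0, 1).
1. L lies on line TR with TL:LR = -3:5 ⇒ L = (5/2, 0)
2. Y is the midpoint of LR ⇒ Y = (5/4, 0)
3. Q is the centroid of triangle YHT ⇒ Q = (3/4, 1/3)
line LQ meets HT at V = (11/17, 6/17)
Q = L + t·(V−L) with t = 17/18, so LQ:QV = 17/18:1/18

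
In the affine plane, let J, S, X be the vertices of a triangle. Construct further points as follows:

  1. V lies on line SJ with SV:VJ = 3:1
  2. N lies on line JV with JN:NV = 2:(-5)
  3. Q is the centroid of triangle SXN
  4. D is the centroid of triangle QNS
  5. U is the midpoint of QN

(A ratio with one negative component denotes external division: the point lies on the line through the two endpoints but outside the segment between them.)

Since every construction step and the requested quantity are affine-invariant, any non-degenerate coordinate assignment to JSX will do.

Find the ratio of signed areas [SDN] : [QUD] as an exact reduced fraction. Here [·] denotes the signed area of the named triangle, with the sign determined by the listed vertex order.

Assign J = (0, 0), S = (1, 0), X = (0, 1) — the answer is frame-independent, so this choice is without loss of generality.
1. V lies on line SJ with SV:VJ = 3:1 ⇒ V = (1/4, 0)
2. N lies on line JV with JN:NV = 2:(-5) ⇒ N = (-1/6, 0)
3. Q is the centroid of triangle SXN ⇒ Q = (5/18, 1/3)
4. D is the centroid of triangle QNS ⇒ D = (10/27, 1/9)
5. U is the midpoint of QN ⇒ U = (1/18, 1/6)
2·[SDN] = 7/54, 2·[QUD] = 7/108
[SDN]:[QUD] = 7/54:7/108 = 2

[SDN]:[QUD] = 2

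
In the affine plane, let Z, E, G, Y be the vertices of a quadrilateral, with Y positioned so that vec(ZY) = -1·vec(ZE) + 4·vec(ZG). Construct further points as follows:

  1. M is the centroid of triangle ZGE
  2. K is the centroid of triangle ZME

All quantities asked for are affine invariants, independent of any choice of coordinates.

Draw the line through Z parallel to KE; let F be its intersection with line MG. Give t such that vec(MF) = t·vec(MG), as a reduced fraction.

Assign Z = (0, 0), E = (1, 0), G = (0, 1), Y = (-1, 4) — the answer is frame-independent, so this choice is without loss of generality.
1. M is the centroid of triangle ZGE ⇒ M = (1/3, 1/3)
2. K is the centroid of triangle ZME ⇒ K = (4/9, 1/9)
through Z parallel to KE: direction (5/9, -1/9); meets MG at F = (5/9, -1/9)
F = M + t·(G−M) with t = -2/3

t = -2/3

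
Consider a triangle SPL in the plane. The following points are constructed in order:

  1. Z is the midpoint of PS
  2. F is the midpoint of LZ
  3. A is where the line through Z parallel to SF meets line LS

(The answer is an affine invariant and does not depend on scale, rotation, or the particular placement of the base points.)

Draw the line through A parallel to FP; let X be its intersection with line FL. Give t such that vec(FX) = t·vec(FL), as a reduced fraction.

t = -5

Work in coordinates with S = (0, 0), P = (1, 0), L = (0, 1).
1. Z is the midpoint of PS ⇒ Z = (1/2, 0)
2. F is the midpoint of LZ ⇒ F = (1/4, 1/2)
3. A is where the line through Z parallel to SF meets line LS ⇒ A = (0, -1)
through A parallel to FP: direction (3/4, -1/2); meets FL at X = (3/2, -2)
X = F + t·(L−F) with t = -5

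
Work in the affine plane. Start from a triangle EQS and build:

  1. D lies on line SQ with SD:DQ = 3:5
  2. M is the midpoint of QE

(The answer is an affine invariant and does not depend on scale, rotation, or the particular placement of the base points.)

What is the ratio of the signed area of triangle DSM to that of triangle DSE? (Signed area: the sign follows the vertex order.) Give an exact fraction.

[DSM]:[DSE] = 1/2

Work in coordinates with E = (0, 0), Q = (1, 0), S = (0, 1).
1. D lies on line SQ with SD:DQ = 3:5 ⇒ D = (3/8, 5/8)
2. M is the midpoint of QE ⇒ M = (1/2, 0)
2·[DSM] = 3/16, 2·[DSE] = 3/8
[DSM]:[DSE] = 3/16:3/8 = 1/2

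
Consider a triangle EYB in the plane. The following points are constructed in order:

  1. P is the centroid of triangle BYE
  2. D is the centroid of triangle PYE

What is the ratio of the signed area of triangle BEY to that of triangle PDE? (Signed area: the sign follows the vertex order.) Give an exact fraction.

[BEY]:[PDE] = -9

Set E = (0, 0), Y = (1, 0), B = (0, 1); any affine frame gives the same invariant.
1. P is the centroid of triangle BYE ⇒ P = (1/3, 1/3)
2. D is the centroid of triangle PYE ⇒ D = (4/9, 1/9)
2·[BEY] = 1, 2·[PDE] = -1/9
[BEY]:[PDE] = 1:-1/9 = -9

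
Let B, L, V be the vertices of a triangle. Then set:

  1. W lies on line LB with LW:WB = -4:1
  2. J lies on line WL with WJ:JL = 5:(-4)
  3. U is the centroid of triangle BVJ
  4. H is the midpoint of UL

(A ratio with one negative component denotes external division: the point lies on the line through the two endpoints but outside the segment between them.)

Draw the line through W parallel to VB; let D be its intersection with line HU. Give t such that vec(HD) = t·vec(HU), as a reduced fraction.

Choose coordinates B = (0, 0), L = (1, 0), V = (0, 1).
1. W lies on line LB with LW:WB = -4:1 ⇒ W = (-1/3, 0)
2. J lies on line WL with WJ:JL = 5:(-4) ⇒ J = (19/3, 0)
3. U is the centroid of triangle BVJ ⇒ U = (19/9, 1/3)
4. H is the midpoint of UL ⇒ H = (14/9, 1/6)
through W parallel to VB: direction (0, -1); meets HU at D = (-1/3, -2/5)
D = H + t·(U−H) with t = -17/5

t = -17/5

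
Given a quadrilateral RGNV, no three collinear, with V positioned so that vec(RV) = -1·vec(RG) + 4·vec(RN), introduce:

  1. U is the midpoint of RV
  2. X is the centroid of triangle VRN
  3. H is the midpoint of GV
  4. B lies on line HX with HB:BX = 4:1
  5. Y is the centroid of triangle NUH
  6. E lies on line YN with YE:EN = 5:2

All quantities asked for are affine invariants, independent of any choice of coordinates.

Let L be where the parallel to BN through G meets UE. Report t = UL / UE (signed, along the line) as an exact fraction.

t = 357/73

Set R = (0, 0), G = (1, 0), N = (0, 1), V = (-1, 4); any affine frame gives the same invariant.
1. U is the midpoint of RV ⇒ U = (-1/2, 2)
2. X is the centroid of triangle VRN ⇒ X = (-1/3, 5/3)
3. H is the midpoint of GV ⇒ H = (0, 2)
4. B lies on line HX with HB:BX = 4:1 ⇒ B = (-4/15, 26/15)
5. Y is the centroid of triangle NUH ⇒ Y = (-1/6, 5/3)
6. E lies on line YN with YE:EN = 5:2 ⇒ E = (-1/21, 25/21)
through G parallel to BN: direction (4/15, -11/15); meets UE at L = (125/73, -143/73)
L = U + t·(E−U) with t = 357/73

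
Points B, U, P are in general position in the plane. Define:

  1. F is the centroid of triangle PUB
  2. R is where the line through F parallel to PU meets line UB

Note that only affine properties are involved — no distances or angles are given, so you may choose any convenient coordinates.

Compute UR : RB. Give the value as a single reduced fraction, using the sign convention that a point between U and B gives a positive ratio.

UR:RB = 1/2

Assign B = (0, 0), U = (1, 0), P = (0, 1) — the answer is frame-independent, so this choice is without loss of generality.
1. F is the centroid of triangle PUB ⇒ F = (1/3, 1/3)
2. R is where the line through F parallel to PU meets line UB ⇒ R = (2/3, 0)
R = U + t·(B−U) with t = 1/3, so UR:RB = t:(1−t) = 1/3:2/3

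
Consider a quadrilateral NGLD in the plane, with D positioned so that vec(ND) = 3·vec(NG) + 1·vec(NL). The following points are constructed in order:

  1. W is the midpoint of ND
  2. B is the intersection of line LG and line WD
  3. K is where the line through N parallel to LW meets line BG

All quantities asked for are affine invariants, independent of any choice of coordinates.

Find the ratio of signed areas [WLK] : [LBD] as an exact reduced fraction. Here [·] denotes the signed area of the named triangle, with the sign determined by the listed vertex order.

[WLK]:[LBD] = 2/3

Work in coordinates with N = (0, 0), G = (1, 0), L = (0, 1), D = (3, 1).
1. W is the midpoint of ND ⇒ W = (3/2, 1/2)
2. B is the intersection of line LG and line WD ⇒ B = (3/4, 1/4)
3. K is where the line through N parallel to LW meets line BG ⇒ K = (3/2, -1/2)
2·[WLK] = 3/2, 2·[LBD] = 9/4
[WLK]:[LBD] = 3/2:9/4 = 2/3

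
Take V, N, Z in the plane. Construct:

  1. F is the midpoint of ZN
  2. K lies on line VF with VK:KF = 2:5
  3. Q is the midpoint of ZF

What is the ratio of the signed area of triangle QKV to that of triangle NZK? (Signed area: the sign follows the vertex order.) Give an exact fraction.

Work in coordinates with V = (0, 0), N = (1, 0), Z = (0, 1).
1. F is the midpoint of ZN ⇒ F = (1/2, 1/2)
2. K lies on line VF with VK:KF = 2:5 ⇒ K = (1/7, 1/7)
3. Q is the midpoint of ZF ⇒ Q = (1/4, 3/4)
2·[QKV] = -1/14, 2·[NZK] = 5/7
[QKV]:[NZK] = -1/14:5/7 = -1/10

[QKV]:[NZK] = -1/10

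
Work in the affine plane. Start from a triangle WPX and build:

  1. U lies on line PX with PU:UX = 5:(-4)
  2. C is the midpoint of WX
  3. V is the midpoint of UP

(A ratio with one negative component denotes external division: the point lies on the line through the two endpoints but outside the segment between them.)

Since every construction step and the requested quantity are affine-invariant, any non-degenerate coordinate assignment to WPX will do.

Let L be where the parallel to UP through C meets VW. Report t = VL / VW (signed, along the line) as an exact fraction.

Assign W = (0, 0), P = (1, 0), X = (0, 1) — the answer is frame-independent, so this choice is without loss of generality.
1. U lies on line PX with PU:UX = 5:(-4) ⇒ U = (-4, 5)
2. C is the midpoint of WX ⇒ C = (0, 1/2)
3. V is the midpoint of UP ⇒ V = (-3/2, 5/2)
through C parallel to UP: direction (5, -5); meets VW at L = (-3/4, 5/4)
L = V + t·(W−V) with t = 1/2

t = 1/2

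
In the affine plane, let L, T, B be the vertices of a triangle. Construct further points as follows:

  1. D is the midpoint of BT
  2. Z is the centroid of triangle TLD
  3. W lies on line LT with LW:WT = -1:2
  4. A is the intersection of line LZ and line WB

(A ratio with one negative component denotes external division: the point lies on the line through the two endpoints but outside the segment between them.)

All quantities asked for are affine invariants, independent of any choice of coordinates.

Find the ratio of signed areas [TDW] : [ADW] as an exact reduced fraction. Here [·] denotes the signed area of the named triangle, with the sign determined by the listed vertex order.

[TDW]:[ADW] = 2

Choose coordinates L = (0, 0), T = (1, 0), B = (0, 1).
1. D is the midpoint of BT ⇒ D = (1/2, 1/2)
2. Z is the centroid of triangle TLD ⇒ Z = (1/2, 1/6)
3. W lies on line LT with LW:WT = -1:2 ⇒ W = (-1, 0)
4. A is the intersection of line LZ and line WB ⇒ A = (-3/2, -1/2)
2·[TDW] = 1, 2·[ADW] = 1/2
[TDW]:[ADW] = 1:1/2 = 2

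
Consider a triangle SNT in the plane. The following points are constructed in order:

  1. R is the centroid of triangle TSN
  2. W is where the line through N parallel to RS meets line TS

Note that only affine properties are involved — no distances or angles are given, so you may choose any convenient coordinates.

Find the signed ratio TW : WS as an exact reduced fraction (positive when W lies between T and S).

Work in coordinates with S = (0, 0), N = (1, 0), T = (0, 1).
1. R is the centroid of triangle TSN ⇒ R = (1/3, 1/3)
2. W is where the line through N parallel to RS meets line TS ⇒ W = (0, -1)
W = T + t·(S−T) with t = 2, so TW:WS = t:(1−t) = 2:-1

TW:WS = -2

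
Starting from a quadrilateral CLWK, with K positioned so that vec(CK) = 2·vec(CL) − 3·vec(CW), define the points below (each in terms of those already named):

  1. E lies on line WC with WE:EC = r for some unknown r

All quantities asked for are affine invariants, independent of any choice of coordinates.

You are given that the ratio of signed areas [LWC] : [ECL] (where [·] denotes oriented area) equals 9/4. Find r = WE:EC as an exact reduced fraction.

Assign C = (0, 0), L = (1, 0), W = (0, 1), K = (2, -3) — the answer is frame-independent, so this choice is without loss of generality.
1. With WE:EC = r, write λ = r/(r+1) so E = W + λ·(C−W); E is affine-linear in λ
Every point depending on E is an affine combination of E and λ-independent points, so each such coordinate is linear in λ; the λ² term in each signed area is a multiple of (C−W)×(C−W) = 0, so 2·[LWC] and 2·[ECL] are each linear in λ. Evaluating at λ=0 and λ=1:
  2·[LWC] = 1,   2·[ECL] = −λ + 1
So [LWC]:[ECL] = (1) / (−λ + 1). Setting this equal to 9/4:
  1 = 9/4·(−λ + 1)  ⇒  λ = 5/9
Then r = λ/(1−λ) = (5/9)/(4/9) = 5/4. Check: with r = 5/4, E = (0, 4/9) and [LWC]:[ECL] = 9/4 as required.

r = 5/4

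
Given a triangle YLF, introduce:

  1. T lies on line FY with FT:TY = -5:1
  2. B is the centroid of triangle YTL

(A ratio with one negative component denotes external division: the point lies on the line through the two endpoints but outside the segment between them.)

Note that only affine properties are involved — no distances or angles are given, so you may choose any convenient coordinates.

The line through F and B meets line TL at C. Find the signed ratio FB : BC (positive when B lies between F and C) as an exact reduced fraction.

Set Y = (0, 0), L = (1, 0), F = (0, 1); any affine frame gives the same invariant.
1. T lies on line FY with FT:TY = -5:1 ⇒ T = (0, -1/4)
2. B is the centroid of triangle YTL ⇒ B = (1/3, -1/12)
line FB meets TL at C = (5/14, -9/56)
B = F + t·(C−F) with t = 14/15, so FB:BC = 14/15:1/15

FB:BC = 14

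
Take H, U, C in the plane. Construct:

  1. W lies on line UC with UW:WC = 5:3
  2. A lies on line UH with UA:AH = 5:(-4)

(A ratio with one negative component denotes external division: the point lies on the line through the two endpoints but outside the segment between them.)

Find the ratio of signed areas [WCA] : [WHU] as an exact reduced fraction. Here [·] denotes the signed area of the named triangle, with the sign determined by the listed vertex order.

Work in coordinates with H = (0, 0), U = (1, 0), C = (0, 1).
1. W lies on line UC with UW:WC = 5:3 ⇒ W = (3/8, 5/8)
2. A lies on line UH with UA:AH = 5:(-4) ⇒ A = (-4, 0)
2·[WCA] = 15/8, 2·[WHU] = 5/8
[WCA]:[WHU] = 15/8:5/8 = 3

[WCA]:[WHU] = 3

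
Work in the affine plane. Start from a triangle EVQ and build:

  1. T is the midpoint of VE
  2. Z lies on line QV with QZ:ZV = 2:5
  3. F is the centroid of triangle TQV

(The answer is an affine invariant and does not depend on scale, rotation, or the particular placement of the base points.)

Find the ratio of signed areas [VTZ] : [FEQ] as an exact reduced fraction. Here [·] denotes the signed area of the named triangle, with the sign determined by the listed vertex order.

[VTZ]:[FEQ] = 5/7

Choose coordinates E = (0, 0), V = (1, 0), Q = (0, 1).
1. T is the midpoint of VE ⇒ T = (1/2, 0)
2. Z lies on line QV with QZ:ZV = 2:5 ⇒ Z = (2/7, 5/7)
3. F is the centroid of triangle TQV ⇒ F = (1/2, 1/3)
2·[VTZ] = -5/14, 2·[FEQ] = -1/2
[VTZ]:[FEQ] = -5/14:-1/2 = 5/7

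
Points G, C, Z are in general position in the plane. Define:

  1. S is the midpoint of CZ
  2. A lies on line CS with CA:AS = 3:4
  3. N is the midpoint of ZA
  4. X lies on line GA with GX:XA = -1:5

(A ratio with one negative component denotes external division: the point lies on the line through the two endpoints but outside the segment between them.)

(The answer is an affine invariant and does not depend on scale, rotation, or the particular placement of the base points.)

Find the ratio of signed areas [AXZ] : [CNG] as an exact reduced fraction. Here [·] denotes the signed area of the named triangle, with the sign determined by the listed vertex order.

[AXZ]:[CNG] = -55/34

Work in coordinates with G = (0, 0), C = (1, 0), Z = (0, 1).
1. S is the midpoint of CZ ⇒ S = (1/2, 1/2)
2. A lies on line CS with CA:AS = 3:4 ⇒ A = (11/14, 3/14)
3. N is the midpoint of ZA ⇒ N = (11/28, 17/28)
4. X lies on line GA with GX:XA = -1:5 ⇒ X = (-11/56, -3/56)
2·[AXZ] = -55/56, 2·[CNG] = 17/28
[AXZ]:[CNG] = -55/56:17/28 = -55/34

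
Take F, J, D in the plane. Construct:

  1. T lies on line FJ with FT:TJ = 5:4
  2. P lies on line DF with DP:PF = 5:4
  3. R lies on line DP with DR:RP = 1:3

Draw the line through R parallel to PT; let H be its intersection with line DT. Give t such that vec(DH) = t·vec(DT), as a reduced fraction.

Choose coordinates F = (0, 0), J = (1, 0), D = (0, 1).
1. T lies on line FJ with FT:TJ = 5:4 ⇒ T = (5/9, 0)
2. P lies on line DF with DP:PF = 5:4 ⇒ P = (0, 4/9)
3. R lies on line DP with DR:RP = 1:3 ⇒ R = (0, 31/36)
through R parallel to PT: direction (5/9, -4/9); meets DT at H = (5/36, 3/4)
H = D + t·(T−D) with t = 1/4

t = 1/4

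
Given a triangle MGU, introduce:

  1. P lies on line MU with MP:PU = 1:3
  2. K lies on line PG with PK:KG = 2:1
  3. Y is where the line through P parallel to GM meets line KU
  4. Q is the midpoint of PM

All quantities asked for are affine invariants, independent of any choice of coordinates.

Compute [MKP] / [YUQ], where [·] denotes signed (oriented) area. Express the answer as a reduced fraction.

Work in coordinates with M = (0, 0), G = (1, 0), U = (0, 1).
1. P lies on line MU with MP:PU = 1:3 ⇒ P = (0, 1/4)
2. K lies on line PG with PK:KG = 2:1 ⇒ K = (2/3, 1/12)
3. Y is where the line through P parallel to GM meets line KU ⇒ Y = (6/11, 1/4)
4. Q is the midpoint of PM ⇒ Q = (0, 1/8)
2·[MKP] = 1/6, 2·[YUQ] = 21/44
[MKP]:[YUQ] = 1/6:21/44 = 22/63

[MKP]:[YUQ] = 22/63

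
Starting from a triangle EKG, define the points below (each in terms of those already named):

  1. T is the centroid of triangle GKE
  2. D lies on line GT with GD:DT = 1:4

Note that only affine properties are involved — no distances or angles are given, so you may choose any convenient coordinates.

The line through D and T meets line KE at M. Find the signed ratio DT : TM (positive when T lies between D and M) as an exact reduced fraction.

Set E = (0, 0), K = (1, 0), G = (0, 1); any affine frame gives the same invariant.
1. T is the centroid of triangle GKE ⇒ T = (1/3, 1/3)
2. D lies on line GT with GD:DT = 1:4 ⇒ D = (1/15, 13/15)
line DT meets KE at M = (1/2, 0)
T = D + t·(M−D) with t = 8/13, so DT:TM = 8/13:5/13

DT:TM = 8/5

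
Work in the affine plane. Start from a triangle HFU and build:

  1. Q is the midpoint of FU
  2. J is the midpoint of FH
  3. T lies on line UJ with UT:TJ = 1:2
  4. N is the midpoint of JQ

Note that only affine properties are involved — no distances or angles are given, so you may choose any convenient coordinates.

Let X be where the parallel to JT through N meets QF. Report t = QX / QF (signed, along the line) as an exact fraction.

t = -1/2

Work in coordinates with H = (0, 0), F = (1, 0), U = (0, 1).
1. Q is the midpoint of FU ⇒ Q = (1/2, 1/2)
2. J is the midpoint of FH ⇒ J = (1/2, 0)
3. T lies on line UJ with UT:TJ = 1:2 ⇒ T = (1/6, 2/3)
4. N is the midpoint of JQ ⇒ N = (1/2, 1/4)
through N parallel to JT: direction (-1/3, 2/3); meets QF at X = (1/4, 3/4)
X = Q + t·(F−Q) with t = -1/2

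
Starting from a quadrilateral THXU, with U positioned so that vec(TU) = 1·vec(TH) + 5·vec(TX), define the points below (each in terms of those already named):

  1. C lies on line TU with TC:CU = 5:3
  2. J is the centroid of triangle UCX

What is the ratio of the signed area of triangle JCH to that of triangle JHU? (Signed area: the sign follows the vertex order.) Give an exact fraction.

[JCH]:[JHU] = -7/55

Set T = (0, 0), H = (1, 0), X = (0, 1), U = (1, 5); any affine frame gives the same invariant.
1. C lies on line TU with TC:CU = 5:3 ⇒ C = (5/8, 25/8)
2. J is the centroid of triangle UCX ⇒ J = (13/24, 73/24)
2·[JCH] = -7/24, 2·[JHU] = 55/24
[JCH]:[JHU] = -7/24:55/24 = -7/55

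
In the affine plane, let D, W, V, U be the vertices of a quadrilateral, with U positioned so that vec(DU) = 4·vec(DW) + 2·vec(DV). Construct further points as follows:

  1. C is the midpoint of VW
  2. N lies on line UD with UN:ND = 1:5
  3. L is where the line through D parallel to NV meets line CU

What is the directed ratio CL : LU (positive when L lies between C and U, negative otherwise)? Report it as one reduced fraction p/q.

CL:LU = -1/3

Choose coordinates D = (0, 0), W = (1, 0), V = (0, 1), U = (4, 2).
1. C is the midpoint of VW ⇒ C = (1/2, 1/2)
2. N lies on line UD with UN:ND = 1:5 ⇒ N = (10/3, 5/3)
3. L is where the line through D parallel to NV meets line CU ⇒ L = (-5/4, -1/4)
L = C + t·(U−C) with t = -1/2, so CL:LU = t:(1−t) = -1/2:3/2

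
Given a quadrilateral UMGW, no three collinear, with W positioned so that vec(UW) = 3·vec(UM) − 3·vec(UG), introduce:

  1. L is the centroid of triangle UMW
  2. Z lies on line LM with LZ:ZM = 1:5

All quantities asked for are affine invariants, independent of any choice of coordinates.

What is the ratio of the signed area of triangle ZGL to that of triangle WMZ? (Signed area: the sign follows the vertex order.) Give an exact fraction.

[ZGL]:[WMZ] = 2/15

Assign U = (0, 0), M = (1, 0), G = (0, 1), W = (3, -3) — the answer is frame-independent, so this choice is without loss of generality.
1. L is the centroid of triangle UMW ⇒ L = (4/3, -1)
2. Z lies on line LM with LZ:ZM = 1:5 ⇒ Z = (23/18, -5/6)
2·[ZGL] = 1/9, 2·[WMZ] = 5/6
[ZGL]:[WMZ] = 1/9:5/6 = 2/15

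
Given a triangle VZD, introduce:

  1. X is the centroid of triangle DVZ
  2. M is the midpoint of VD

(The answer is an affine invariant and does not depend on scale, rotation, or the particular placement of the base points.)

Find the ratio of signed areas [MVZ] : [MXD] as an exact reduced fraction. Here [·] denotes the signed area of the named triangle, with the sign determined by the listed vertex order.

Work in coordinates with V = (0, 0), Z = (1, 0), D = (0, 1).
1. X is the centroid of triangle DVZ ⇒ X = (1/3, 1/3)
2. M is the midpoint of VD ⇒ M = (0, 1/2)
2·[MVZ] = 1/2, 2·[MXD] = 1/6
[MVZ]:[MXD] = 1/2:1/6 = 3

[MVZ]:[MXD] = 3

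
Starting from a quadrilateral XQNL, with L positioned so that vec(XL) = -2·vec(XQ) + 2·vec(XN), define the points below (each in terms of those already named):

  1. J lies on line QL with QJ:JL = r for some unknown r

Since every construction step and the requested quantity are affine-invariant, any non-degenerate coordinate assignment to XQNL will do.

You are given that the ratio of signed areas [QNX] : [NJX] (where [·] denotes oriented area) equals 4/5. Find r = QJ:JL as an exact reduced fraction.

Work in coordinates with X = (0, 0), Q = (1, 0), N = (0, 1), L = (-2, 2).
1. With QJ:JL = r, write λ = r/(r+1) so J = Q + λ·(L−Q); J is affine-linear in λ
Every point depending on J is an affine combination of J and λ-independent points, so each such coordinate is linear in λ; the λ² term in each signed area is a multiple of (L−Q)×(L−Q) = 0, so 2·[QNX] and 2·[NJX] are each linear in λ. Evaluating at λ=0 and λ=1:
  2·[QNX] = 1,   2·[NJX] = 3·λ − 1
So [QNX]:[NJX] = (1) / (3·λ − 1). Setting this equal to 4/5:
  1 = 4/5·(3·λ − 1)  ⇒  λ = 3/4
Then r = λ/(1−λ) = (3/4)/(1/4) = 3. Check: with r = 3, J = (-5/4, 3/2) and [QNX]:[NJX] = 4/5 as required.

r = 3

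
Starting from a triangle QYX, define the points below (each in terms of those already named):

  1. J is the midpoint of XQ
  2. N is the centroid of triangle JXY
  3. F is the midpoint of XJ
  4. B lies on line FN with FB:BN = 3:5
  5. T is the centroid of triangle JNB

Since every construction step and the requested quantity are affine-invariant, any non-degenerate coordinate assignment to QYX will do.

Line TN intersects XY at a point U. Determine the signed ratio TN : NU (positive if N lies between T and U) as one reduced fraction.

TN:NU = 37/48

Work in coordinates with Q = (0, 0), Y = (1, 0), X = (0, 1).
1. J is the midpoint of XQ ⇒ J = (0, 1/2)
2. N is the centroid of triangle JXY ⇒ N = (1/3, 1/2)
3. F is the midpoint of XJ ⇒ F = (0, 3/4)
4. B lies on line FN with FB:BN = 3:5 ⇒ B = (1/8, 21/32)
5. T is the centroid of triangle JNB ⇒ T = (11/72, 53/96)
line TN meets XY at U = (21/37, 16/37)
N = T + t·(U−T) with t = 37/85, so TN:NU = 37/85:48/85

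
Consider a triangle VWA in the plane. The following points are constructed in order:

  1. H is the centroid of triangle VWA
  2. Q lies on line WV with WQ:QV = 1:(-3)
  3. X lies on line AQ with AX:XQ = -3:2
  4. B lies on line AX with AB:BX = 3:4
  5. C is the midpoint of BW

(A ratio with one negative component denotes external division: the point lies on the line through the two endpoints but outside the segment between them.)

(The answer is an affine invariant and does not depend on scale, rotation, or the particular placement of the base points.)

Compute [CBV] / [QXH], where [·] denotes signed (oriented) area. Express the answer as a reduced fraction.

[CBV]:[QXH] = 3/28

Work in coordinates with V = (0, 0), W = (1, 0), A = (0, 1).
1. H is the centroid of triangle VWA ⇒ H = (1/3, 1/3)
2. Q lies on line WV with WQ:QV = 1:(-3) ⇒ Q = (3/2, 0)
3. X lies on line AQ with AX:XQ = -3:2 ⇒ X = (9/2, -2)
4. B lies on line AX with AB:BX = 3:4 ⇒ B = (27/14, -2/7)
5. C is the midpoint of BW ⇒ C = (41/28, -1/7)
2·[CBV] = -1/7, 2·[QXH] = -4/3
[CBV]:[QXH] = -1/7:-4/3 = 3/28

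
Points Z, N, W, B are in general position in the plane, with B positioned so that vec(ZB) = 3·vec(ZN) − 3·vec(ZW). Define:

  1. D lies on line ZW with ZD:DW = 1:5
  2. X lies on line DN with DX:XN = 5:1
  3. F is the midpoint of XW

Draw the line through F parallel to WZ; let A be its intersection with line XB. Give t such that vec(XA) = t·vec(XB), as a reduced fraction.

Work in coordinates with Z = (0, 0), N = (1, 0), W = (0, 1), B = (3, -3).
1. D lies on line ZW with ZD:DW = 1:5 ⇒ D = (0, 1/6)
2. X lies on line DN with DX:XN = 5:1 ⇒ X = (5/6, 1/36)
3. F is the midpoint of XW ⇒ F = (5/12, 37/72)
through F parallel to WZ: direction (0, -1); meets XB at A = (5/12, 571/936)
A = X + t·(B−X) with t = -5/26

t = -5/26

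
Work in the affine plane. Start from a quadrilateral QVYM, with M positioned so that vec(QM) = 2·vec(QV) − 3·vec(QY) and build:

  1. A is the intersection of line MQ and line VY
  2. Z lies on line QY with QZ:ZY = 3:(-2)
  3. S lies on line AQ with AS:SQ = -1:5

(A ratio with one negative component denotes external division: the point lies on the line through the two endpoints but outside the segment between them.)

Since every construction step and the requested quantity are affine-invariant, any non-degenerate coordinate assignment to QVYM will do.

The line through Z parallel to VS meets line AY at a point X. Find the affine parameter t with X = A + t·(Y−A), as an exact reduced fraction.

t = 15

Choose coordinates Q = (0, 0), V = (1, 0), Y = (0, 1), M = (2, -3).
1. A is the intersection of line MQ and line VY ⇒ A = (-2, 3)
2. Z lies on line QY with QZ:ZY = 3:(-2) ⇒ Z = (0, 3)
3. S lies on line AQ with AS:SQ = -1:5 ⇒ S = (-5/2, 15/4)
through Z parallel to VS: direction (-7/2, 15/4); meets AY at X = (28, -27)
X = A + t·(Y−A) with t = 15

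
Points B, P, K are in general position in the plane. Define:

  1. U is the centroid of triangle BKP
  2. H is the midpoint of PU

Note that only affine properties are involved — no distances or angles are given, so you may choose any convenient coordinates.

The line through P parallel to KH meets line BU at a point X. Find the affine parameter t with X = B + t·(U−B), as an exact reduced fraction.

t = 5/3

Assign B = (0, 0), P = (1, 0), K = (0, 1) — the answer is frame-independent, so this choice is without loss of generality.
1. U is the centroid of triangle BKP ⇒ U = (1/3, 1/3)
2. H is the midpoint of PU ⇒ H = (2/3, 1/6)
through P parallel to KH: direction (2/3, -5/6); meets BU at X = (5/9, 5/9)
X = B + t·(U−B) with t = 5/3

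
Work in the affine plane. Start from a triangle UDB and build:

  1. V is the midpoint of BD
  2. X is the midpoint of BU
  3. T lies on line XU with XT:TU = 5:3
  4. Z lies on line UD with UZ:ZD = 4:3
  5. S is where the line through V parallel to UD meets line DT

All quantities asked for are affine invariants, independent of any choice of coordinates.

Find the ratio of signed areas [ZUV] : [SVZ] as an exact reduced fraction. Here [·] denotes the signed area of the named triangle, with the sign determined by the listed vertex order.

[ZUV]:[SVZ] = 24/91

Set U = (0, 0), D = (1, 0), B = (0, 1); any affine frame gives the same invariant.
1. V is the midpoint of BD ⇒ V = (1/2, 1/2)
2. X is the midpoint of BU ⇒ X = (0, 1/2)
3. T lies on line XU with XT:TU = 5:3 ⇒ T = (0, 3/16)
4. Z lies on line UD with UZ:ZD = 4:3 ⇒ Z = (4/7, 0)
5. S is where the line through V parallel to UD meets line DT ⇒ S = (-5/3, 1/2)
2·[ZUV] = -2/7, 2·[SVZ] = -13/12
[ZUV]:[SVZ] = -2/7:-13/12 = 24/91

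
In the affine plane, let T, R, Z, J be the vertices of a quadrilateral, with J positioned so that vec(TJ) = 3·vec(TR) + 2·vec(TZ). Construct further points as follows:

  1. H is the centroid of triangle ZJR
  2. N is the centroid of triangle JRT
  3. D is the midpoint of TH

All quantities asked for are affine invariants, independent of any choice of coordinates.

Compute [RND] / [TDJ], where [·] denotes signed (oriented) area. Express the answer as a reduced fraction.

[RND]:[TDJ] = -7/3

Assign T = (0, 0), R = (1, 0), Z = (0, 1), J = (3, 2) — the answer is frame-independent, so this choice is without loss of generality.
1. H is the centroid of triangle ZJR ⇒ H = (4/3, 1)
2. N is the centroid of triangle JRT ⇒ N = (4/3, 2/3)
3. D is the midpoint of TH ⇒ D = (2/3, 1/2)
2·[RND] = 7/18, 2·[TDJ] = -1/6
[RND]:[TDJ] = 7/18:-1/6 = -7/3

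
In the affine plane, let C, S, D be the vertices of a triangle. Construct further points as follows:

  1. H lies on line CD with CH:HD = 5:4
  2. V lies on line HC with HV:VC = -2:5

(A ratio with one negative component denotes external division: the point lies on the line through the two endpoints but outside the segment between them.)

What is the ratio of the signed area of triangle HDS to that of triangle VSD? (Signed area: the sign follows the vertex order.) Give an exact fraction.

[HDS]:[VSD] = -6

Work in coordinates with C = (0, 0), S = (1, 0), D = (0, 1).
1. H lies on line CD with CH:HD = 5:4 ⇒ H = (0, 5/9)
2. V lies on line HC with HV:VC = -2:5 ⇒ V = (0, 25/27)
2·[HDS] = -4/9, 2·[VSD] = 2/27
[HDS]:[VSD] = -4/9:2/27 = -6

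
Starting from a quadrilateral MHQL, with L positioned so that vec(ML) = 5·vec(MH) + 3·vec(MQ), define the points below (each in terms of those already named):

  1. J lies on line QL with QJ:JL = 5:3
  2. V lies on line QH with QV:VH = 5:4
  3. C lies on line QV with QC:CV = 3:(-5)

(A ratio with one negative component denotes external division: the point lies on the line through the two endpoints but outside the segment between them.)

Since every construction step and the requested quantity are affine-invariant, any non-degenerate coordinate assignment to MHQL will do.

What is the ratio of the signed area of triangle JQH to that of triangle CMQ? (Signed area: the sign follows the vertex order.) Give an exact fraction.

[JQH]:[CMQ] = 21/4

Assign M = (0, 0), H = (1, 0), Q = (0, 1), L = (5, 3) — the answer is frame-independent, so this choice is without loss of generality.
1. J lies on line QL with QJ:JL = 5:3 ⇒ J = (25/8, 9/4)
2. V lies on line QH with QV:VH = 5:4 ⇒ V = (5/9, 4/9)
3. C lies on line QV with QC:CV = 3:(-5) ⇒ C = (-5/6, 11/6)
2·[JQH] = 35/8, 2·[CMQ] = 5/6
[JQH]:[CMQ] = 35/8:5/6 = 21/4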